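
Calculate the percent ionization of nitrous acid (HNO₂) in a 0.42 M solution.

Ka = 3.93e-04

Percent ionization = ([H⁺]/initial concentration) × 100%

Using Ka equilibrium: x² + Ka×x - Ka×C = 0. Solving: [H⁺] = 1.2653e-02. Percent = (1.2653e-02/0.42) × 100

Percent ionization = 3.01%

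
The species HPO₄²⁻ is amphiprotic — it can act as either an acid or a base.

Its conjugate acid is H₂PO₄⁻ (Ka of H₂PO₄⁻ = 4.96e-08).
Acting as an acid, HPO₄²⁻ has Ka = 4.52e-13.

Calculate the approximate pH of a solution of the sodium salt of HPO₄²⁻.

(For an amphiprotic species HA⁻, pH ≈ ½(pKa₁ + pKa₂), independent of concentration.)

pKa₁ = -log(4.96e-08) = 7.30; pKa₂ = -log(4.52e-13) = 12.34. For an amphiprotic species, pH ≈ ½(pKa₁ + pKa₂) = ½(7.30 + 12.34) = 9.82.

pH = 9.82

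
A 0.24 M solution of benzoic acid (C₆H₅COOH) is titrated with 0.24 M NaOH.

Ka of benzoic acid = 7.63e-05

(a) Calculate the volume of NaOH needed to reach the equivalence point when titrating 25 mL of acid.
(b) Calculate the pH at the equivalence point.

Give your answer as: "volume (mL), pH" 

moles acid = 0.24 × 25/1000 = 0.006 mol; V_base = moles/0.24 × 1000 = 25.0 mL. At equivalence only the conjugate base is present: [A⁻] = 0.006/0.050 = 1.2000e-01 M. Kb = Kw/Ka = 1.31e-10; [OH⁻] = √(Kb × [A⁻]) = 3.9658e-06; pOH = 5.40; pH = 14 - pOH = 8.60.

V = 25.0 mL, pH = 8.60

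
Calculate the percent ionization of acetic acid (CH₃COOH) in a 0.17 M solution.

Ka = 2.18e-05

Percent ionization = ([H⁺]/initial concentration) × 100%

Using Ka equilibrium: x² + Ka×x - Ka×C = 0. Solving: [H⁺] = 1.9142e-03. Percent = (1.9142e-03/0.17) × 100

Percent ionization = 1.13%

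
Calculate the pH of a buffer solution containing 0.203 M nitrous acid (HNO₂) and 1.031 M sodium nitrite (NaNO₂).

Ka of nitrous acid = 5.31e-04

pKa = -log(5.31e-04) = 3.27. pH = pKa + log([A⁻]/[HA]) = 3.27 + log(1.031/0.203)

pH = 3.98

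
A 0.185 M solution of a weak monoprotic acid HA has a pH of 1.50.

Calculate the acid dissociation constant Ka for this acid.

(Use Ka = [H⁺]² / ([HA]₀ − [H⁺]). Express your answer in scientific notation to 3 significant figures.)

[H⁺] = 10^(−pH) = 10^(−1.50) = 3.162e-02 M. For HA ⇌ H⁺ + A⁻, Ka = [H⁺][A⁻]/[HA] = [H⁺]² / ([HA]₀ − [H⁺]) = (3.162e-02)² / (0.185 − 3.162e-02) = 6.52e-03.

K_a = 6.52e-03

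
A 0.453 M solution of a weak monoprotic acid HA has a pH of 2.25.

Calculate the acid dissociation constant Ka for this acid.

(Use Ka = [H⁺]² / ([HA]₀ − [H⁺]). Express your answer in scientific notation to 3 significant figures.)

[H⁺] = 10^(−pH) = 10^(−2.25) = 5.623e-03 M. For HA ⇌ H⁺ + A⁻, Ka = [H⁺][A⁻]/[HA] = [H⁺]² / ([HA]₀ − [H⁺]) = (5.623e-03)² / (0.453 − 5.623e-03) = 7.07e-05.

K_a = 7.07e-05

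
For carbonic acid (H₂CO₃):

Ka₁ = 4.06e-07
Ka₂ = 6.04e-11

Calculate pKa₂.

pKa₂ = -log(Ka₂) = -log(6.04e-11) = 10.22.

pK_{a2} = 10.22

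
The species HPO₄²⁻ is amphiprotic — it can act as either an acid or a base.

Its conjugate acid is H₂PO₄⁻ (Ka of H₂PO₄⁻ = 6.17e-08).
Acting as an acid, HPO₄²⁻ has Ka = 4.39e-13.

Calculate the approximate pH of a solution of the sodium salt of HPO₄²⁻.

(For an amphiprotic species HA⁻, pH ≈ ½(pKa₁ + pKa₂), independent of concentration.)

pKa₁ = -log(6.17e-08) = 7.21; pKa₂ = -log(4.39e-13) = 12.36. For an amphiprotic species, pH ≈ ½(pKa₁ + pKa₂) = ½(7.21 + 12.36) = 9.78.

pH = 9.78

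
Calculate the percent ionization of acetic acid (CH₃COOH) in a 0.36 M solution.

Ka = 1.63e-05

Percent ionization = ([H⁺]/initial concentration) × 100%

Using Ka equilibrium: x² + Ka×x - Ka×C = 0. Solving: [H⁺] = 2.4143e-03. Percent = (2.4143e-03/0.36) × 100

Percent ionization = 0.671%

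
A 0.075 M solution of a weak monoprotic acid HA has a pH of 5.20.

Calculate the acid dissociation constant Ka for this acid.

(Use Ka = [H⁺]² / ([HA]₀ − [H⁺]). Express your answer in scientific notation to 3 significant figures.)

[H⁺] = 10^(−pH) = 10^(−5.20) = 6.310e-06 M. For HA ⇌ H⁺ + A⁻, Ka = [H⁺][A⁻]/[HA] = [H⁺]² / ([HA]₀ − [H⁺]) = (6.310e-06)² / (0.075 − 6.310e-06) = 5.31e-10.

K_a = 5.31e-10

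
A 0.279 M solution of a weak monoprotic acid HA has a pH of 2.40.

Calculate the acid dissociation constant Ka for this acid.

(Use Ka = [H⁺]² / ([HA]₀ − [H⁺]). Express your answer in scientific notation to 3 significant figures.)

[H⁺] = 10^(−pH) = 10^(−2.40) = 3.981e-03 M. For HA ⇌ H⁺ + A⁻, Ka = [H⁺][A⁻]/[HA] = [H⁺]² / ([HA]₀ − [H⁺]) = (3.981e-03)² / (0.279 − 3.981e-03) = 5.76e-05.

K_a = 5.76e-05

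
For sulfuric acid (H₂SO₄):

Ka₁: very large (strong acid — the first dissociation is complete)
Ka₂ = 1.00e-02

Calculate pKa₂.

pKa₂ = -log(Ka₂) = -log(1.00e-02) = 2.00.

pK_{a2} = 2.00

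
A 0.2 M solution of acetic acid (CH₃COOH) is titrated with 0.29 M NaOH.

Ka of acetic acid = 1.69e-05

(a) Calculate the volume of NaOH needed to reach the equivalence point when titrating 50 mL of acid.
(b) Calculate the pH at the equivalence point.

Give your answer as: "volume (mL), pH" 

moles acid = 0.2 × 50/1000 = 0.01 mol; V_base = moles/0.29 × 1000 = 34.5 mL. At equivalence only the conjugate base is present: [A⁻] = 0.01/0.084 = 1.1837e-01 M. Kb = Kw/Ka = 5.92e-10; [OH⁻] = √(Kb × [A⁻]) = 8.3690e-06; pOH = 5.08; pH = 14 - pOH = 8.92.

V = 34.5 mL, pH = 8.92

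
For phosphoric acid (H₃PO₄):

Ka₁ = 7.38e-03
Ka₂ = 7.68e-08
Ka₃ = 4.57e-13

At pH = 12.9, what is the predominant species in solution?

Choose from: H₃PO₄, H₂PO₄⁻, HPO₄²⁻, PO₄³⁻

pKa₁ = 2.13, pKa₂ = 7.11, pKa₃ = 12.34. For a polyprotic acid the predominant species crosses at each pKa: below pKa_n the protonated form dominates, above it the deprotonated form does. At pH = 12.9, the predominant species is PO₄³⁻.

PO₄³⁻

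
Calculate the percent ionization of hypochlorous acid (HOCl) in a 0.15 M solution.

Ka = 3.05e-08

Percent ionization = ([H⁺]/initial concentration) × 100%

Using Ka equilibrium: x² + Ka×x - Ka×C = 0. Solving: [H⁺] = 6.7623e-05. Percent = (6.7623e-05/0.15) × 100

Percent ionization = 0.0451%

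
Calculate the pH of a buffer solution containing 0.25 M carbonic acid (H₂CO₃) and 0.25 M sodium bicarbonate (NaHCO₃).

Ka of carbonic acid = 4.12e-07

pKa = -log(4.12e-07) = 6.39. pH = pKa + log([A⁻]/[HA]) = 6.39 + log(0.25/0.25)

pH = 6.39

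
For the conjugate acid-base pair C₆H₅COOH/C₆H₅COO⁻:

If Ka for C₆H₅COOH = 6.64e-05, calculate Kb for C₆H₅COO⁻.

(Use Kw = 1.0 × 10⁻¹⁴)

For a conjugate pair Ka × Kb = Kw, so Kb = Kw/Ka = 1.0 × 10⁻¹⁴ / 6.64e-05 = 1.51e-10.

K_b = 1.51e-10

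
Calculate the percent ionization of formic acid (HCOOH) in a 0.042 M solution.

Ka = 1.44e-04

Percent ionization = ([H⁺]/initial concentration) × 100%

Using Ka equilibrium: x² + Ka×x - Ka×C = 0. Solving: [H⁺] = 2.3883e-03. Percent = (2.3883e-03/0.042) × 100

Percent ionization = 5.69%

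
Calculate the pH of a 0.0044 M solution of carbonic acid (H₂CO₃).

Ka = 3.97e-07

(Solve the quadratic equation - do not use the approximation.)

x² + Ka×x - Ka×C = 0. Using quadratic formula: [H⁺] = 4.1597e-05

pH = 4.38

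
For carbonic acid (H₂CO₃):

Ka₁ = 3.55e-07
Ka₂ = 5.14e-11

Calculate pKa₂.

pKa₂ = -log(Ka₂) = -log(5.14e-11) = 10.29.

pK_{a2} = 10.29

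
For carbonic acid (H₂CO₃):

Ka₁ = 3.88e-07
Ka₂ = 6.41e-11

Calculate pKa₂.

pKa₂ = -log(Ka₂) = -log(6.41e-11) = 10.19.

pK_{a2} = 10.19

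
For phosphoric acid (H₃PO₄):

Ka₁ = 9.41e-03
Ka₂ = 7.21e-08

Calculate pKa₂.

pKa₂ = -log(Ka₂) = -log(7.21e-08) = 7.14.

pK_{a2} = 7.14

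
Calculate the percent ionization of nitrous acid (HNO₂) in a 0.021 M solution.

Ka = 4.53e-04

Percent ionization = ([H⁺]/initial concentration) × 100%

Using Ka equilibrium: x² + Ka×x - Ka×C = 0. Solving: [H⁺] = 2.8661e-03. Percent = (2.8661e-03/0.021) × 100

Percent ionization = 13.6%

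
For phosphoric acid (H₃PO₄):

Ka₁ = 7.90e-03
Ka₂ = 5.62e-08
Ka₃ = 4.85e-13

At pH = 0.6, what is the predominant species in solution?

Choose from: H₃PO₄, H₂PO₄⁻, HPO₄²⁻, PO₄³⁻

pKa₁ = 2.10, pKa₂ = 7.25, pKa₃ = 12.31. For a polyprotic acid the predominant species crosses at each pKa: below pKa_n the protonated form dominates, above it the deprotonated form does. At pH = 0.6, the predominant species is H₃PO₄.

H₃PO₄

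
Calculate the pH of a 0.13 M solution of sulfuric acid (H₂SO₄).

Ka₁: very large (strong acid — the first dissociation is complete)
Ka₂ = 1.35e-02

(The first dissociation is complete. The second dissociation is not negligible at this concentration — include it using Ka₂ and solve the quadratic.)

First dissociation is complete: [H⁺]₀ = [HSO₄⁻]₀ = C = 0.13 M. Second dissociation HSO₄⁻ ⇌ H⁺ + SO₄²⁻: let x = [SO₄²⁻]. Ka₂ = (C + x)·x / (C − x) = 1.35e-02 → x² + (C + Ka₂)·x − Ka₂·C = 0 → x² + 0.14350·x − 1.755e-03 = 0. x = (−0.14350 + √(0.14350² + 4 × 1.755e-03)) / 2 = 1.1335e-02 M. [H⁺] = C + x = 0.13 + 1.1335e-02 = 1.4133e-01 M. pH = -log(1.4133e-01) = 0.85.

pH = 0.85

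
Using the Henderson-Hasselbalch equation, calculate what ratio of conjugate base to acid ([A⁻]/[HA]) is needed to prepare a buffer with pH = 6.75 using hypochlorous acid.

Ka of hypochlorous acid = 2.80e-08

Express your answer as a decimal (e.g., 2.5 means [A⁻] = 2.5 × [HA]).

pKa = -log(2.80e-08) = 7.5528. pH = pKa + log([A⁻]/[HA]), so log([A⁻]/[HA]) = pH − pKa = 6.75 − 7.5528 = -0.8028. [A⁻]/[HA] = 10^(-0.8028) = 0.157

[A⁻]/[HA] = 0.157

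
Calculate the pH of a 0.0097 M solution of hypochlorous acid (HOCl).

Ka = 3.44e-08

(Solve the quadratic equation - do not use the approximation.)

x² + Ka×x - Ka×C = 0. Using quadratic formula: [H⁺] = 1.8250e-05

pH = 4.74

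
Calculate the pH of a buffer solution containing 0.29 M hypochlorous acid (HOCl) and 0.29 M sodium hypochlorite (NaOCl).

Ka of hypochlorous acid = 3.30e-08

pKa = -log(3.30e-08) = 7.48. pH = pKa + log([A⁻]/[HA]) = 7.48 + log(0.29/0.29)

pH = 7.48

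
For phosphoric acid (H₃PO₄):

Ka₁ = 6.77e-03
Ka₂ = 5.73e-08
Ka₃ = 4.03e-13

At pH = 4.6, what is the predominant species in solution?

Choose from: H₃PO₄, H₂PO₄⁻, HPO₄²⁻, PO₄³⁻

pKa₁ = 2.17, pKa₂ = 7.24, pKa₃ = 12.39. For a polyprotic acid the predominant species crosses at each pKa: below pKa_n the protonated form dominates, above it the deprotonated form does. At pH = 4.6, the predominant species is H₂PO₄⁻.

H₂PO₄⁻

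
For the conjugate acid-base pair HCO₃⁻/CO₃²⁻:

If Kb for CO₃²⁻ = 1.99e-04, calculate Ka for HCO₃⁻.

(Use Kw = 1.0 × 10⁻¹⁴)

For a conjugate pair Ka × Kb = Kw, so Ka = Kw/Kb = 1.0 × 10⁻¹⁴ / 1.99e-04 = 5.03e-11.

K_a = 5.03e-11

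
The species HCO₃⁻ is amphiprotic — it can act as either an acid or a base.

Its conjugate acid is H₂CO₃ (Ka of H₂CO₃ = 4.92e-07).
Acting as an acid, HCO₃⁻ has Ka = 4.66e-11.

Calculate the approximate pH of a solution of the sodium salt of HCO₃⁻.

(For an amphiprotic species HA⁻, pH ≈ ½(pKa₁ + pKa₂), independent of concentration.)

pKa₁ = -log(4.92e-07) = 6.31; pKa₂ = -log(4.66e-11) = 10.33. For an amphiprotic species, pH ≈ ½(pKa₁ + pKa₂) = ½(6.31 + 10.33) = 8.32.

pH = 8.32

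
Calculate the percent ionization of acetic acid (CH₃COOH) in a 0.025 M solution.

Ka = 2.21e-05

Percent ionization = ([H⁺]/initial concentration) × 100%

Using Ka equilibrium: x² + Ka×x - Ka×C = 0. Solving: [H⁺] = 7.3234e-04. Percent = (7.3234e-04/0.025) × 100

Percent ionization = 2.93%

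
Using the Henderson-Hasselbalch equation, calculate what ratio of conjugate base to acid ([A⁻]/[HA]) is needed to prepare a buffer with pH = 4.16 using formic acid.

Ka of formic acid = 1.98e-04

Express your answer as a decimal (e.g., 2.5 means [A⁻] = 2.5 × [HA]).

pKa = -log(1.98e-04) = 3.7033. pH = pKa + log([A⁻]/[HA]), so log([A⁻]/[HA]) = pH − pKa = 4.16 − 3.7033 = 0.4567. [A⁻]/[HA] = 10^(0.4567) = 2.86

[A⁻]/[HA] = 2.86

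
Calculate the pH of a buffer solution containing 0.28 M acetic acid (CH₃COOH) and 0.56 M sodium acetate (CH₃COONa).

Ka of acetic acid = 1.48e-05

pKa = -log(1.48e-05) = 4.83. pH = pKa + log([A⁻]/[HA]) = 4.83 + log(0.56/0.28)

pH = 5.13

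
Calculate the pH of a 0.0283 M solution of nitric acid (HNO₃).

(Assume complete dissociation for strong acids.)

[H⁺] = 0.0283 M for strong acid. pH = -log[H⁺] = -log(0.0283)

pH = 1.55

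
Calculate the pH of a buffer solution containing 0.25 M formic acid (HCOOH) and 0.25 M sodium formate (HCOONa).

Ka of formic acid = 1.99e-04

pKa = -log(1.99e-04) = 3.70. pH = pKa + log([A⁻]/[HA]) = 3.70 + log(0.25/0.25)

pH = 3.70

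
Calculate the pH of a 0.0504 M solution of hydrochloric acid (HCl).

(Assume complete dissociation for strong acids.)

[H⁺] = 0.0504 M for strong acid. pH = -log[H⁺] = -log(0.0504)

pH = 1.30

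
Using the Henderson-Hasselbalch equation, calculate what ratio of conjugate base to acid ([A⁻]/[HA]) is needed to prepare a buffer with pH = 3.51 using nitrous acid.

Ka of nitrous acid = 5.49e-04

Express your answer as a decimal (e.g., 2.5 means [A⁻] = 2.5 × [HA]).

pKa = -log(5.49e-04) = 3.2604. pH = pKa + log([A⁻]/[HA]), so log([A⁻]/[HA]) = pH − pKa = 3.51 − 3.2604 = 0.2496. [A⁻]/[HA] = 10^(0.2496) = 1.78

[A⁻]/[HA] = 1.78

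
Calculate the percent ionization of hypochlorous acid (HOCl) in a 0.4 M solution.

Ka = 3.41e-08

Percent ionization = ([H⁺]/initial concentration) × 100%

Using Ka equilibrium: x² + Ka×x - Ka×C = 0. Solving: [H⁺] = 1.1677e-04. Percent = (1.1677e-04/0.4) × 100

Percent ionization = 0.0292%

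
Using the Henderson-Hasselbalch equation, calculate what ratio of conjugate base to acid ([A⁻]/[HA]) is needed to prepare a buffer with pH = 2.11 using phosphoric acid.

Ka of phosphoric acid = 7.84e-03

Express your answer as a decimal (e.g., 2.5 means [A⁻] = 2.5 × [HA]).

pKa = -log(7.84e-03) = 2.1057. pH = pKa + log([A⁻]/[HA]), so log([A⁻]/[HA]) = pH − pKa = 2.11 − 2.1057 = 0.0043. [A⁻]/[HA] = 10^(0.0043) = 1.01

[A⁻]/[HA] = 1.01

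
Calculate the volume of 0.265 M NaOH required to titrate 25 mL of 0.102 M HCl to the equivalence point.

At equivalence: moles acid = moles base. moles HCl = 0.102 × 25/1000 = 0.00255 mol. V_base = moles / 0.265 × 1000 = 9.6 mL.

V_{base} = 9.6 mL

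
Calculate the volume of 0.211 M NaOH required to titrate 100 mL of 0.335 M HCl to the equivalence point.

At equivalence: moles acid = moles base. moles HCl = 0.335 × 100/1000 = 0.0335 mol. V_base = moles / 0.211 × 1000 = 158.8 mL.

V_{base} = 158.8 mL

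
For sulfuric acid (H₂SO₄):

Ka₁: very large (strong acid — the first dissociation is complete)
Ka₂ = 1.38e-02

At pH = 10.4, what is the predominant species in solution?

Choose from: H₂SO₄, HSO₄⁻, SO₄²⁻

The first dissociation is complete, so H₂SO₄ itself is never the predominant species in water; pKa₂ = -log(1.38e-02) = 1.86. For a polyprotic acid the predominant species crosses at each pKa: below pKa_n the protonated form dominates, above it the deprotonated form does. At pH = 10.4, the predominant species is SO₄²⁻.

SO₄²⁻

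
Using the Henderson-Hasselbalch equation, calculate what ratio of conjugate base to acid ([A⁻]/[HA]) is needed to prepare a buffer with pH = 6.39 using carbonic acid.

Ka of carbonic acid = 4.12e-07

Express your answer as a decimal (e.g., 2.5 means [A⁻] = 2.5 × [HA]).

pKa = -log(4.12e-07) = 6.3851. pH = pKa + log([A⁻]/[HA]), so log([A⁻]/[HA]) = pH − pKa = 6.39 − 6.3851 = 0.0049. [A⁻]/[HA] = 10^(0.0049) = 1.01

[A⁻]/[HA] = 1.01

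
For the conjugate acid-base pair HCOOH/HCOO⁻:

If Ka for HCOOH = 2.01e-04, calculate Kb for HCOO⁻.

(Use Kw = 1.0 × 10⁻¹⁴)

For a conjugate pair Ka × Kb = Kw, so Kb = Kw/Ka = 1.0 × 10⁻¹⁴ / 2.01e-04 = 4.98e-11.

K_b = 4.98e-11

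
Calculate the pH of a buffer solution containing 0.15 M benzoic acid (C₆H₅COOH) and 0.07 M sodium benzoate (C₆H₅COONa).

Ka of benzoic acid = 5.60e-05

pKa = -log(5.60e-05) = 4.25. pH = pKa + log([A⁻]/[HA]) = 4.25 + log(0.07/0.15)

pH = 3.92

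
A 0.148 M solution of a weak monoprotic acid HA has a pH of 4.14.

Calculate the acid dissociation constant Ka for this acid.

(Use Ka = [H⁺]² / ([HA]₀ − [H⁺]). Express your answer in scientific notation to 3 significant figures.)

[H⁺] = 10^(−pH) = 10^(−4.14) = 7.244e-05 M. For HA ⇌ H⁺ + A⁻, Ka = [H⁺][A⁻]/[HA] = [H⁺]² / ([HA]₀ − [H⁺]) = (7.244e-05)² / (0.148 − 7.244e-05) = 3.55e-08.

K_a = 3.55e-08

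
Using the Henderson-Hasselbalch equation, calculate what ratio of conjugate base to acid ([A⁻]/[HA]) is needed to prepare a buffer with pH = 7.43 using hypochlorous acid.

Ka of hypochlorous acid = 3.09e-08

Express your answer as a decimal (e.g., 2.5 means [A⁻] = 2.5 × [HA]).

pKa = -log(3.09e-08) = 7.5100. pH = pKa + log([A⁻]/[HA]), so log([A⁻]/[HA]) = pH − pKa = 7.43 − 7.5100 = -0.0800. [A⁻]/[HA] = 10^(-0.0800) = 0.832

[A⁻]/[HA] = 0.832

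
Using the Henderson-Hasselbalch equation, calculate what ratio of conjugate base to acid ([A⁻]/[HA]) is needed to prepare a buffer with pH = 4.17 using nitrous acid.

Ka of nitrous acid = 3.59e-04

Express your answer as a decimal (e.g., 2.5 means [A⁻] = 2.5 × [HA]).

pKa = -log(3.59e-04) = 3.4449. pH = pKa + log([A⁻]/[HA]), so log([A⁻]/[HA]) = pH − pKa = 4.17 − 3.4449 = 0.7251. [A⁻]/[HA] = 10^(0.7251) = 5.31

[A⁻]/[HA] = 5.31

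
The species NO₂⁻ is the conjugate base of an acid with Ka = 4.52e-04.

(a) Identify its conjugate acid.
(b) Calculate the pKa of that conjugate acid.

(a) The conjugate acid is formed by adding one H⁺ to NO₂⁻, giving HNO₂. (b) pKa = -log(Ka) = -log(4.52e-04) = 3.34.

Conjugate acid: HNO₂; pK_a = 3.34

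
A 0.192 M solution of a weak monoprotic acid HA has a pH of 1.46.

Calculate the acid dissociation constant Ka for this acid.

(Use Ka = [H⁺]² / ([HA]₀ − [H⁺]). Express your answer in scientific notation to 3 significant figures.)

[H⁺] = 10^(−pH) = 10^(−1.46) = 3.467e-02 M. For HA ⇌ H⁺ + A⁻, Ka = [H⁺][A⁻]/[HA] = [H⁺]² / ([HA]₀ − [H⁺]) = (3.467e-02)² / (0.192 − 3.467e-02) = 7.64e-03.

K_a = 7.64e-03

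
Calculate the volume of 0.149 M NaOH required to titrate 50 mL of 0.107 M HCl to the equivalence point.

At equivalence: moles acid = moles base. moles HCl = 0.107 × 50/1000 = 0.00535 mol. V_base = moles / 0.149 × 1000 = 35.9 mL.

V_{base} = 35.9 mL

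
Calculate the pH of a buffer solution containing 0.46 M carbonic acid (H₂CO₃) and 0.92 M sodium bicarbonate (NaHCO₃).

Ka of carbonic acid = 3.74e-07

pKa = -log(3.74e-07) = 6.43. pH = pKa + log([A⁻]/[HA]) = 6.43 + log(0.92/0.46)

pH = 6.73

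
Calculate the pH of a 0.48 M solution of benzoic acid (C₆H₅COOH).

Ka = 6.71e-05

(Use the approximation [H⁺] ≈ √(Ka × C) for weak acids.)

[H⁺] = √(Ka × C) = √(6.71e-05 × 0.48) = 5.6752e-03. pH = -log(5.6752e-03)

pH = 2.25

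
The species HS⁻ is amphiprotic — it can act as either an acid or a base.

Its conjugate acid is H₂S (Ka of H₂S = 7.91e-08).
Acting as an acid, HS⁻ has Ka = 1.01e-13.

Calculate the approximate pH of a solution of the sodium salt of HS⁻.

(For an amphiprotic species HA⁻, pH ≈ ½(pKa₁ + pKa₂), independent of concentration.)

pKa₁ = -log(7.91e-08) = 7.10; pKa₂ = -log(1.01e-13) = 13.00. For an amphiprotic species, pH ≈ ½(pKa₁ + pKa₂) = ½(7.10 + 13.00) = 10.05.

pH = 10.05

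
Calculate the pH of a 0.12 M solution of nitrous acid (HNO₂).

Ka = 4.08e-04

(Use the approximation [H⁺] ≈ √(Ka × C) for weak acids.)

[H⁺] = √(Ka × C) = √(4.08e-04 × 0.12) = 6.9971e-03. pH = -log(6.9971e-03)

pH = 2.16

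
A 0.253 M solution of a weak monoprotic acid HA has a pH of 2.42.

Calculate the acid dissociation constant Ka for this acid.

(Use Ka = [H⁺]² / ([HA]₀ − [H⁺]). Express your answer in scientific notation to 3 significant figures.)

[H⁺] = 10^(−pH) = 10^(−2.42) = 3.802e-03 M. For HA ⇌ H⁺ + A⁻, Ka = [H⁺][A⁻]/[HA] = [H⁺]² / ([HA]₀ − [H⁺]) = (3.802e-03)² / (0.253 − 3.802e-03) = 5.80e-05.

K_a = 5.80e-05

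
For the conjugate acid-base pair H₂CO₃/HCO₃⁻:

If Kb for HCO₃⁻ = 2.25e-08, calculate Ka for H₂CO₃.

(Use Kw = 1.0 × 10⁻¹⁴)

For a conjugate pair Ka × Kb = Kw, so Ka = Kw/Kb = 1.0 × 10⁻¹⁴ / 2.25e-08 = 4.44e-07.

K_a = 4.44e-07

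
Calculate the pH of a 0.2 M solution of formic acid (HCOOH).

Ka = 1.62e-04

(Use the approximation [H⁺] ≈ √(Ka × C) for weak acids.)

[H⁺] = √(Ka × C) = √(1.62e-04 × 0.2) = 5.6921e-03. pH = -log(5.6921e-03)

pH = 2.24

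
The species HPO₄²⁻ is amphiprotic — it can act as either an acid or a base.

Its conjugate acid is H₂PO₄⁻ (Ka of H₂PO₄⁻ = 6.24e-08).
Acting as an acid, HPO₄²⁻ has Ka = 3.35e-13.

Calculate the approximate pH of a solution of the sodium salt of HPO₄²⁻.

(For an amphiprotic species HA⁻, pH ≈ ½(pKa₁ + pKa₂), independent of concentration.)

pKa₁ = -log(6.24e-08) = 7.20; pKa₂ = -log(3.35e-13) = 12.47. For an amphiprotic species, pH ≈ ½(pKa₁ + pKa₂) = ½(7.20 + 12.47) = 9.84.

pH = 9.84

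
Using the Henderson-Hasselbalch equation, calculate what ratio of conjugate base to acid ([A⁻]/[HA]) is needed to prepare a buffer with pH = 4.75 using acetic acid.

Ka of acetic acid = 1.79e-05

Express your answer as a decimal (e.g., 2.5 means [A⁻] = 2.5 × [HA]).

pKa = -log(1.79e-05) = 4.7471. pH = pKa + log([A⁻]/[HA]), so log([A⁻]/[HA]) = pH − pKa = 4.75 − 4.7471 = 0.0029. [A⁻]/[HA] = 10^(0.0029) = 1.01

[A⁻]/[HA] = 1.01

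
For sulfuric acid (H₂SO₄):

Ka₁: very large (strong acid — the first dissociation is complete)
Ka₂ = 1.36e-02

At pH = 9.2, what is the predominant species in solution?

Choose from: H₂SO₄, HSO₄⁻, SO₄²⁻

The first dissociation is complete, so H₂SO₄ itself is never the predominant species in water; pKa₂ = -log(1.36e-02) = 1.87. For a polyprotic acid the predominant species crosses at each pKa: below pKa_n the protonated form dominates, above it the deprotonated form does. At pH = 9.2, the predominant species is SO₄²⁻.

SO₄²⁻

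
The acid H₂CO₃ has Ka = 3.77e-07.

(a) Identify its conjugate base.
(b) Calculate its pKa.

(a) The conjugate base is formed by removing one H⁺ from H₂CO₃, giving HCO₃⁻. (b) pKa = -log(Ka) = -log(3.77e-07) = 6.42.

Conjugate base: HCO₃⁻; pK_a = 6.42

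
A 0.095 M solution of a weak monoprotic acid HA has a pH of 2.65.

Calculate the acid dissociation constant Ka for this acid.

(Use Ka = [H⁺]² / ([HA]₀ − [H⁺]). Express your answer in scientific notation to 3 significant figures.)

[H⁺] = 10^(−pH) = 10^(−2.65) = 2.239e-03 M. For HA ⇌ H⁺ + A⁻, Ka = [H⁺][A⁻]/[HA] = [H⁺]² / ([HA]₀ − [H⁺]) = (2.239e-03)² / (0.095 − 2.239e-03) = 5.40e-05.

K_a = 5.40e-05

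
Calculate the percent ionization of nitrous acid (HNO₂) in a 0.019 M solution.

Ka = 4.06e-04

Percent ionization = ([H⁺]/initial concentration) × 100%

Using Ka equilibrium: x² + Ka×x - Ka×C = 0. Solving: [H⁺] = 2.5818e-03. Percent = (2.5818e-03/0.019) × 100

Percent ionization = 13.6%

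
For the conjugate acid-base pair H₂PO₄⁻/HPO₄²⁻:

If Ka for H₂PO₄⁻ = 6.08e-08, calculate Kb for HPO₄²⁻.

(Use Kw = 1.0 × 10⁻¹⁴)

For a conjugate pair Ka × Kb = Kw, so Kb = Kw/Ka = 1.0 × 10⁻¹⁴ / 6.08e-08 = 1.64e-07.

K_b = 1.64e-07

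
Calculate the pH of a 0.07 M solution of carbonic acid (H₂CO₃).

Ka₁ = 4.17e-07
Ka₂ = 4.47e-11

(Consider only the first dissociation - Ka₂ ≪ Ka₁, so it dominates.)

First dissociation dominates. From Ka₁ = [H⁺][HA⁻]/[H₂A], x² + Ka₁·x − Ka₁·C = 0 with C = 0.07 M and Ka₁ = 4.17e-07. Solving: [H⁺] = (−Ka₁ + √(Ka₁² + 4·Ka₁·C)) / 2 = 1.7064e-04 M. pH = -log(1.7064e-04) = 3.77.

pH = 3.77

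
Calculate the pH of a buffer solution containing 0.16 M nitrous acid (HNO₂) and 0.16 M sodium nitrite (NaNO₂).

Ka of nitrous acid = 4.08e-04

pKa = -log(4.08e-04) = 3.39. pH = pKa + log([A⁻]/[HA]) = 3.39 + log(0.16/0.16)

pH = 3.39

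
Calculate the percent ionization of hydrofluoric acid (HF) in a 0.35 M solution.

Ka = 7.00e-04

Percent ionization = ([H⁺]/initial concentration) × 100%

Using Ka equilibrium: x² + Ka×x - Ka×C = 0. Solving: [H⁺] = 1.5306e-02. Percent = (1.5306e-02/0.35) × 100

Percent ionization = 4.37%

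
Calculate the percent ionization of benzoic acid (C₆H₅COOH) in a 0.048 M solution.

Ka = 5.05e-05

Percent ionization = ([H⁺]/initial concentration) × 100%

Using Ka equilibrium: x² + Ka×x - Ka×C = 0. Solving: [H⁺] = 1.5319e-03. Percent = (1.5319e-03/0.048) × 100

Percent ionization = 3.19%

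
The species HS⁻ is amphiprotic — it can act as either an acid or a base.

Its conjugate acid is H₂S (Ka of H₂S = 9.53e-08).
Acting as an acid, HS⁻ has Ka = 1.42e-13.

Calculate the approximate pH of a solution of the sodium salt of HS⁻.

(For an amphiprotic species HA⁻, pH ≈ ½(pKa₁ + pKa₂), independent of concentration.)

pKa₁ = -log(9.53e-08) = 7.02; pKa₂ = -log(1.42e-13) = 12.85. For an amphiprotic species, pH ≈ ½(pKa₁ + pKa₂) = ½(7.02 + 12.85) = 9.93.

pH = 9.93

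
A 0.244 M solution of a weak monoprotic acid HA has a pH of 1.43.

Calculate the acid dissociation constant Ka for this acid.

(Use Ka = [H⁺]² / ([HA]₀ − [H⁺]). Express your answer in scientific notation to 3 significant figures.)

[H⁺] = 10^(−pH) = 10^(−1.43) = 3.715e-02 M. For HA ⇌ H⁺ + A⁻, Ka = [H⁺][A⁻]/[HA] = [H⁺]² / ([HA]₀ − [H⁺]) = (3.715e-02)² / (0.244 − 3.715e-02) = 6.67e-03.

K_a = 6.67e-03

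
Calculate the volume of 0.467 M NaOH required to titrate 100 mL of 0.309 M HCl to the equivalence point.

At equivalence: moles acid = moles base. moles HCl = 0.309 × 100/1000 = 0.0309 mol. V_base = moles / 0.467 × 1000 = 66.2 mL.

V_{base} = 66.2 mL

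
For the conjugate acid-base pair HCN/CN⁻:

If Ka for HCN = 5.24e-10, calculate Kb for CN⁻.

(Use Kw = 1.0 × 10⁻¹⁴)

For a conjugate pair Ka × Kb = Kw, so Kb = Kw/Ka = 1.0 × 10⁻¹⁴ / 5.24e-10 = 1.91e-05.

K_b = 1.91e-05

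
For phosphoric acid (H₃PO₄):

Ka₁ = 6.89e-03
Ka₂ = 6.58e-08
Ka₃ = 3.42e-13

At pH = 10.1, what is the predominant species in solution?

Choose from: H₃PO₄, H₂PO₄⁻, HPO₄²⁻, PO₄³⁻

pKa₁ = 2.16, pKa₂ = 7.18, pKa₃ = 12.47. For a polyprotic acid the predominant species crosses at each pKa: below pKa_n the protonated form dominates, above it the deprotonated form does. At pH = 10.1, the predominant species is HPO₄²⁻.

HPO₄²⁻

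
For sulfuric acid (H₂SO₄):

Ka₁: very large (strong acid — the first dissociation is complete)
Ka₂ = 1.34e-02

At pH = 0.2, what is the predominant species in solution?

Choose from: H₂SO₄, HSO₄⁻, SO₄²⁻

The first dissociation is complete, so H₂SO₄ itself is never the predominant species in water; pKa₂ = -log(1.34e-02) = 1.87. For a polyprotic acid the predominant species crosses at each pKa: below pKa_n the protonated form dominates, above it the deprotonated form does. At pH = 0.2, the predominant species is HSO₄⁻.

HSO₄⁻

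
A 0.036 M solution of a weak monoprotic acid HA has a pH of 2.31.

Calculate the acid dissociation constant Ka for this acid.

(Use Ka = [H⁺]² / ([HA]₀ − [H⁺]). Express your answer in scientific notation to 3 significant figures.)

[H⁺] = 10^(−pH) = 10^(−2.31) = 4.898e-03 M. For HA ⇌ H⁺ + A⁻, Ka = [H⁺][A⁻]/[HA] = [H⁺]² / ([HA]₀ − [H⁺]) = (4.898e-03)² / (0.036 − 4.898e-03) = 7.71e-04.

K_a = 7.71e-04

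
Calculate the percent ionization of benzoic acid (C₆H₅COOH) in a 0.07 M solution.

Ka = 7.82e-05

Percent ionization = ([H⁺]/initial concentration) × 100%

Using Ka equilibrium: x² + Ka×x - Ka×C = 0. Solving: [H⁺] = 2.3009e-03. Percent = (2.3009e-03/0.07) × 100

Percent ionization = 3.29%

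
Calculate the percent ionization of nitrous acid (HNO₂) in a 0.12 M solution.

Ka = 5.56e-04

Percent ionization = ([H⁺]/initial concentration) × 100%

Using Ka equilibrium: x² + Ka×x - Ka×C = 0. Solving: [H⁺] = 7.8950e-03. Percent = (7.8950e-03/0.12) × 100

Percent ionization = 6.58%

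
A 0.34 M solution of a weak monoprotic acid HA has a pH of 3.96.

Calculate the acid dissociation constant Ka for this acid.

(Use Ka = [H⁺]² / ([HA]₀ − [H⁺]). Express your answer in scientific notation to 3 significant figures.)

[H⁺] = 10^(−pH) = 10^(−3.96) = 1.096e-04 M. For HA ⇌ H⁺ + A⁻, Ka = [H⁺][A⁻]/[HA] = [H⁺]² / ([HA]₀ − [H⁺]) = (1.096e-04)² / (0.34 − 1.096e-04) = 3.54e-08.

K_a = 3.54e-08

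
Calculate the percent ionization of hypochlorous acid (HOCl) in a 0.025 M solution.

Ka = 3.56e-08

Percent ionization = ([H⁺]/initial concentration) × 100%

Using Ka equilibrium: x² + Ka×x - Ka×C = 0. Solving: [H⁺] = 2.9815e-05. Percent = (2.9815e-05/0.025) × 100

Percent ionization = 0.119%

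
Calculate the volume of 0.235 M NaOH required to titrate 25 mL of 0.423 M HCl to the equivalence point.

At equivalence: moles acid = moles base. moles HCl = 0.423 × 25/1000 = 0.01057 mol. V_base = moles / 0.235 × 1000 = 45.0 mL.

V_{base} = 45.0 mL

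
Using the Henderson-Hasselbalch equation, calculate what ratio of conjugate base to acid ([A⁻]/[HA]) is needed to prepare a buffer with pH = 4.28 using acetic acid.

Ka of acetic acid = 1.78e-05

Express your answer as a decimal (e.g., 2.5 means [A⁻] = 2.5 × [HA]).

pKa = -log(1.78e-05) = 4.7496. pH = pKa + log([A⁻]/[HA]), so log([A⁻]/[HA]) = pH − pKa = 4.28 − 4.7496 = -0.4696. [A⁻]/[HA] = 10^(-0.4696) = 0.339

[A⁻]/[HA] = 0.339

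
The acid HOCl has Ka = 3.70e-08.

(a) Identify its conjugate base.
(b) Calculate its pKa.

(a) The conjugate base is formed by removing one H⁺ from HOCl, giving OCl⁻. (b) pKa = -log(Ka) = -log(3.70e-08) = 7.43.

Conjugate base: OCl⁻; pK_a = 7.43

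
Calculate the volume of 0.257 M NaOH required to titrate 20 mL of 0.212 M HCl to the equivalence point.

At equivalence: moles acid = moles base. moles HCl = 0.212 × 20/1000 = 0.00424 mol. V_base = moles / 0.257 × 1000 = 16.5 mL.

V_{base} = 16.5 mL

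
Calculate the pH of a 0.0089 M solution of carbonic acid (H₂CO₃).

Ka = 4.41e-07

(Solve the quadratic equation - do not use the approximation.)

x² + Ka×x - Ka×C = 0. Using quadratic formula: [H⁺] = 6.2429e-05

pH = 4.20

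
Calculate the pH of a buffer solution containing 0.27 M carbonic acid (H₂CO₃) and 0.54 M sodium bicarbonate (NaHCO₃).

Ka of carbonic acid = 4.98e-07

pKa = -log(4.98e-07) = 6.30. pH = pKa + log([A⁻]/[HA]) = 6.30 + log(0.54/0.27)

pH = 6.60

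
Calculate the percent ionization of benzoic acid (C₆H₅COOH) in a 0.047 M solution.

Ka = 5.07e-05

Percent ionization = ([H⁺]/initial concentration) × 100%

Using Ka equilibrium: x² + Ka×x - Ka×C = 0. Solving: [H⁺] = 1.5185e-03. Percent = (1.5185e-03/0.047) × 100

Percent ionization = 3.23%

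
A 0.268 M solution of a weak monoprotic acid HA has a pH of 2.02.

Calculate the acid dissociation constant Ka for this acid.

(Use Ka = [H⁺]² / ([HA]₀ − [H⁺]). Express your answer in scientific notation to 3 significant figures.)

[H⁺] = 10^(−pH) = 10^(−2.02) = 9.550e-03 M. For HA ⇌ H⁺ + A⁻, Ka = [H⁺][A⁻]/[HA] = [H⁺]² / ([HA]₀ − [H⁺]) = (9.550e-03)² / (0.268 − 9.550e-03) = 3.53e-04.

K_a = 3.53e-04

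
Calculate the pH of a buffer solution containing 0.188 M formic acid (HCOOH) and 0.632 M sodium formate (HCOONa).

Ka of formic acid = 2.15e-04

pKa = -log(2.15e-04) = 3.67. pH = pKa + log([A⁻]/[HA]) = 3.67 + log(0.632/0.188)

pH = 4.19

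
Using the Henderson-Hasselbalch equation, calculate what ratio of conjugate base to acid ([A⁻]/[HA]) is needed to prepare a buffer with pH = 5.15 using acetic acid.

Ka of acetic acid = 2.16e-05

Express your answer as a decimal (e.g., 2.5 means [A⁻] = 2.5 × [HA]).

pKa = -log(2.16e-05) = 4.6655. pH = pKa + log([A⁻]/[HA]), so log([A⁻]/[HA]) = pH − pKa = 5.15 − 4.6655 = 0.4845. [A⁻]/[HA] = 10^(0.4845) = 3.05

[A⁻]/[HA] = 3.05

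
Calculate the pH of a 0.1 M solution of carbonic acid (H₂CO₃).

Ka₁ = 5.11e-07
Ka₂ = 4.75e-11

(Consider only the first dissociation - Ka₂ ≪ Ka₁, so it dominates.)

First dissociation dominates. From Ka₁ = [H⁺][HA⁻]/[H₂A], x² + Ka₁·x − Ka₁·C = 0 with C = 0.1 M and Ka₁ = 5.11e-07. Solving: [H⁺] = (−Ka₁ + √(Ka₁² + 4·Ka₁·C)) / 2 = 2.2580e-04 M. pH = -log(2.2580e-04) = 3.65.

pH = 3.65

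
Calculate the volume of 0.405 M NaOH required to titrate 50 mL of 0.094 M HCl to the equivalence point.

At equivalence: moles acid = moles base. moles HCl = 0.094 × 50/1000 = 0.0047 mol. V_base = moles / 0.405 × 1000 = 11.6 mL.

V_{base} = 11.6 mL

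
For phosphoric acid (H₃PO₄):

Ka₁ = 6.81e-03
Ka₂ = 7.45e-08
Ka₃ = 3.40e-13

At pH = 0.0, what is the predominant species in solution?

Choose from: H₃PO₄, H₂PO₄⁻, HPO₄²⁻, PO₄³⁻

pKa₁ = 2.17, pKa₂ = 7.13, pKa₃ = 12.47. For a polyprotic acid the predominant species crosses at each pKa: below pKa_n the protonated form dominates, above it the deprotonated form does. At pH = 0.0, the predominant species is H₃PO₄.

H₃PO₄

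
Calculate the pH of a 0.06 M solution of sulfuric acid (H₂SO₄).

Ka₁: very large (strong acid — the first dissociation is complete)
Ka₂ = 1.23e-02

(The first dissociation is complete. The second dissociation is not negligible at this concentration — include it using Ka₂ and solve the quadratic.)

First dissociation is complete: [H⁺]₀ = [HSO₄⁻]₀ = C = 0.06 M. Second dissociation HSO₄⁻ ⇌ H⁺ + SO₄²⁻: let x = [SO₄²⁻]. Ka₂ = (C + x)·x / (C − x) = 1.23e-02 → x² + (C + Ka₂)·x − Ka₂·C = 0 → x² + 0.07230·x − 7.380e-04 = 0. x = (−0.07230 + √(0.07230² + 4 × 7.380e-04)) / 2 = 9.0697e-03 M. [H⁺] = C + x = 0.06 + 9.0697e-03 = 6.9070e-02 M. pH = -log(6.9070e-02) = 1.16.

pH = 1.16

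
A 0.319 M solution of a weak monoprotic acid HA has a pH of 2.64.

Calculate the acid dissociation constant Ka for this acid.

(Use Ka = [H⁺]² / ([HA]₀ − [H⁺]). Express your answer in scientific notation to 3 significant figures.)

[H⁺] = 10^(−pH) = 10^(−2.64) = 2.291e-03 M. For HA ⇌ H⁺ + A⁻, Ka = [H⁺][A⁻]/[HA] = [H⁺]² / ([HA]₀ − [H⁺]) = (2.291e-03)² / (0.319 − 2.291e-03) = 1.66e-05.

K_a = 1.66e-05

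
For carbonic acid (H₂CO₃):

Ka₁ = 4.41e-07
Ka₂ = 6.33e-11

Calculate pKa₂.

pKa₂ = -log(Ka₂) = -log(6.33e-11) = 10.20.

pK_{a2} = 10.20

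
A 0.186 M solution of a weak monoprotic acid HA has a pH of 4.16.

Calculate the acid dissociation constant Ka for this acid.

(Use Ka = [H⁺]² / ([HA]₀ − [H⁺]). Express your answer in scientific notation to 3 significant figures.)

[H⁺] = 10^(−pH) = 10^(−4.16) = 6.918e-05 M. For HA ⇌ H⁺ + A⁻, Ka = [H⁺][A⁻]/[HA] = [H⁺]² / ([HA]₀ − [H⁺]) = (6.918e-05)² / (0.186 − 6.918e-05) = 2.57e-08.

K_a = 2.57e-08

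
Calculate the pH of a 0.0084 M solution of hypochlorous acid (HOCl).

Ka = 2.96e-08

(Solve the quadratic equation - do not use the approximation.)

x² + Ka×x - Ka×C = 0. Using quadratic formula: [H⁺] = 1.5754e-05

pH = 4.80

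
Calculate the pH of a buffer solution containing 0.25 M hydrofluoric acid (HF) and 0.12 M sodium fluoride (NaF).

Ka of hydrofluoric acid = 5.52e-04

pKa = -log(5.52e-04) = 3.26. pH = pKa + log([A⁻]/[HA]) = 3.26 + log(0.12/0.25)

pH = 2.94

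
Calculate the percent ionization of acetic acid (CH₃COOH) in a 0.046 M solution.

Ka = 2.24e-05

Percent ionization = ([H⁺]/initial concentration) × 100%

Using Ka equilibrium: x² + Ka×x - Ka×C = 0. Solving: [H⁺] = 1.0039e-03. Percent = (1.0039e-03/0.046) × 100

Percent ionization = 2.18%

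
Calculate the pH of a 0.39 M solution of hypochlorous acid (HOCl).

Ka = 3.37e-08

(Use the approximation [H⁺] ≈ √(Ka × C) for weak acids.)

[H⁺] = √(Ka × C) = √(3.37e-08 × 0.39) = 1.1464e-04. pH = -log(1.1464e-04)

pH = 3.94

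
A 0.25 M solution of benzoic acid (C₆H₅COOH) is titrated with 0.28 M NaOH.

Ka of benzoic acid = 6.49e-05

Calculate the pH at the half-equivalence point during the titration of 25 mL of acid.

At half-equivalence [HA] = [A⁻], so Henderson-Hasselbalch gives pH = pKa = -log(6.49e-05) = 4.19.

pH = pKa = 4.19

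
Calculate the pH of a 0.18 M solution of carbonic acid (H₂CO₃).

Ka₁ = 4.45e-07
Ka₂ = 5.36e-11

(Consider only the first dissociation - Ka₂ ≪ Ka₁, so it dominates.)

First dissociation dominates. From Ka₁ = [H⁺][HA⁻]/[H₂A], x² + Ka₁·x − Ka₁·C = 0 with C = 0.18 M and Ka₁ = 4.45e-07. Solving: [H⁺] = (−Ka₁ + √(Ka₁² + 4·Ka₁·C)) / 2 = 2.8280e-04 M. pH = -log(2.8280e-04) = 3.55.

pH = 3.55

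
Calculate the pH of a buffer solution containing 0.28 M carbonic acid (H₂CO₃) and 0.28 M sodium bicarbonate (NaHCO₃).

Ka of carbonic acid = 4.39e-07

pKa = -log(4.39e-07) = 6.36. pH = pKa + log([A⁻]/[HA]) = 6.36 + log(0.28/0.28)

pH = 6.36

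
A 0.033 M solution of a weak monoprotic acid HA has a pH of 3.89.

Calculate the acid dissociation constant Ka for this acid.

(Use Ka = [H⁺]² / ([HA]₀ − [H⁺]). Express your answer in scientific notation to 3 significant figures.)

[H⁺] = 10^(−pH) = 10^(−3.89) = 1.288e-04 M. For HA ⇌ H⁺ + A⁻, Ka = [H⁺][A⁻]/[HA] = [H⁺]² / ([HA]₀ − [H⁺]) = (1.288e-04)² / (0.033 − 1.288e-04) = 5.05e-07.

K_a = 5.05e-07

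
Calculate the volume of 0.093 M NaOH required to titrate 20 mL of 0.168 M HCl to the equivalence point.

At equivalence: moles acid = moles base. moles HCl = 0.168 × 20/1000 = 0.00336 mol. V_base = moles / 0.093 × 1000 = 36.1 mL.

V_{base} = 36.1 mL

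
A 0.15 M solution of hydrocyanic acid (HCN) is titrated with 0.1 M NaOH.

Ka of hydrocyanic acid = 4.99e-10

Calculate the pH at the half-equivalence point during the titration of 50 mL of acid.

At half-equivalence [HA] = [A⁻], so Henderson-Hasselbalch gives pH = pKa = -log(4.99e-10) = 9.30.

pH = pKa = 9.30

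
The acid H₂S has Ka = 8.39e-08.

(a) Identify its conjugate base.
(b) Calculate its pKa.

(a) The conjugate base is formed by removing one H⁺ from H₂S, giving HS⁻. (b) pKa = -log(Ka) = -log(8.39e-08) = 7.08.

Conjugate base: HS⁻; pK_a = 7.08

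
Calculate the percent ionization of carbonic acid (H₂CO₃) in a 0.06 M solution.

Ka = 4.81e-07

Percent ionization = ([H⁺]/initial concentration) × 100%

Using Ka equilibrium: x² + Ka×x - Ka×C = 0. Solving: [H⁺] = 1.6964e-04. Percent = (1.6964e-04/0.06) × 100

Percent ionization = 0.283%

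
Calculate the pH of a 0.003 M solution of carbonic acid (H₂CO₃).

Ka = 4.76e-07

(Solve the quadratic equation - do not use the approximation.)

x² + Ka×x - Ka×C = 0. Using quadratic formula: [H⁺] = 3.7552e-05

pH = 4.43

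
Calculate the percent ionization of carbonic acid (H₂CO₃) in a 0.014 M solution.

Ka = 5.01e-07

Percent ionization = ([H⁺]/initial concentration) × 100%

Using Ka equilibrium: x² + Ka×x - Ka×C = 0. Solving: [H⁺] = 8.3500e-05. Percent = (8.3500e-05/0.014) × 100

Percent ionization = 0.596%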